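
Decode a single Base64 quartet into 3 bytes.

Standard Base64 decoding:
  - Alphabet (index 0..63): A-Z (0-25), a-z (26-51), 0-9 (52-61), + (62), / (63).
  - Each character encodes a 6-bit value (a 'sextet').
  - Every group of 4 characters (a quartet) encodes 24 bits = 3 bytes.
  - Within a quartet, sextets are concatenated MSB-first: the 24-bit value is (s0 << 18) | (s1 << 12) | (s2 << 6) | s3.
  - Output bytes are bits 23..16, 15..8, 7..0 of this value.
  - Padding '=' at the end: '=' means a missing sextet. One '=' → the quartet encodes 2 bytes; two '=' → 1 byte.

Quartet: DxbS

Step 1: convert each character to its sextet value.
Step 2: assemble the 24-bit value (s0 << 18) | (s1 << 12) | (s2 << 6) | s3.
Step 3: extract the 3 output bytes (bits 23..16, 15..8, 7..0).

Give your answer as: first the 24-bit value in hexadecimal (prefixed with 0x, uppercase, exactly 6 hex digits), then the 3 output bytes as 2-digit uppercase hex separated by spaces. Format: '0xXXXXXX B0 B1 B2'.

Sextets: D=3, x=49, b=27, S=18
24-bit: (3<<18) | (49<<12) | (27<<6) | 18
      = 0x0C0000 | 0x031000 | 0x0006C0 | 0x000012
      = 0x0F16D2
Bytes: (v>>16)&0xFF=0F, (v>>8)&0xFF=16, v&0xFF=D2

Answer: 0x0F16D2 0F 16 D2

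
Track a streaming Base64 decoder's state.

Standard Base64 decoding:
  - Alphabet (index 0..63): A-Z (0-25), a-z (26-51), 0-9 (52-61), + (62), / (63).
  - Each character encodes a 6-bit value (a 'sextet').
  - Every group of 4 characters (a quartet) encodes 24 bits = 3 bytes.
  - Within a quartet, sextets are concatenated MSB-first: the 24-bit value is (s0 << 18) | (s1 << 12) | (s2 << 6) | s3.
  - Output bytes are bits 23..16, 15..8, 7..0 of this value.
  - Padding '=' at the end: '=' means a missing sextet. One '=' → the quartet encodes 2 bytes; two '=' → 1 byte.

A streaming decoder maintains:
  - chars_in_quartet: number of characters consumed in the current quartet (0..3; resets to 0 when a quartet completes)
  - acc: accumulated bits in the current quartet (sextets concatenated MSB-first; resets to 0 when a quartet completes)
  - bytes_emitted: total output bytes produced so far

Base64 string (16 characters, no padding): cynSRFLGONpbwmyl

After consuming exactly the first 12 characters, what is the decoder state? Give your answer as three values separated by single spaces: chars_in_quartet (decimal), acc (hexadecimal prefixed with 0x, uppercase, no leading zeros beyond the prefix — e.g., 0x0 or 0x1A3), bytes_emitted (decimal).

After char 0 ('c'=28): chars_in_quartet=1 acc=0x1C bytes_emitted=0
After char 1 ('y'=50): chars_in_quartet=2 acc=0x732 bytes_emitted=0
After char 2 ('n'=39): chars_in_quartet=3 acc=0x1CCA7 bytes_emitted=0
After char 3 ('S'=18): chars_in_quartet=4 acc=0x7329D2 -> emit 73 29 D2, reset; bytes_emitted=3
After char 4 ('R'=17): chars_in_quartet=1 acc=0x11 bytes_emitted=3
After char 5 ('F'=5): chars_in_quartet=2 acc=0x445 bytes_emitted=3
After char 6 ('L'=11): chars_in_quartet=3 acc=0x1114B bytes_emitted=3
After char 7 ('G'=6): chars_in_quartet=4 acc=0x4452C6 -> emit 44 52 C6, reset; bytes_emitted=6
After char 8 ('O'=14): chars_in_quartet=1 acc=0xE bytes_emitted=6
After char 9 ('N'=13): chars_in_quartet=2 acc=0x38D bytes_emitted=6
After char 10 ('p'=41): chars_in_quartet=3 acc=0xE369 bytes_emitted=6
After char 11 ('b'=27): chars_in_quartet=4 acc=0x38DA5B -> emit 38 DA 5B, reset; bytes_emitted=9

Answer: 0 0x0 9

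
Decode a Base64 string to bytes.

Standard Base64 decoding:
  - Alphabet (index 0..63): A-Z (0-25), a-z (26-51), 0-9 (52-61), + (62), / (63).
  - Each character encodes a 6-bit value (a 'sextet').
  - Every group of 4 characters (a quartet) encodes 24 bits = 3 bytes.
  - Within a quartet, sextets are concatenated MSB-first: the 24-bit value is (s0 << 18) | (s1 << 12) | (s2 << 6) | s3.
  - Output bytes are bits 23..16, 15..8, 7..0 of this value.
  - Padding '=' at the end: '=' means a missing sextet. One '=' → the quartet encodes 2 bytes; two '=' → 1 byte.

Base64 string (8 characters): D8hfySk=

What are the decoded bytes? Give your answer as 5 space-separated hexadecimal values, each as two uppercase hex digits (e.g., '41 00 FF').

After char 0 ('D'=3): chars_in_quartet=1 acc=0x3 bytes_emitted=0
After char 1 ('8'=60): chars_in_quartet=2 acc=0xFC bytes_emitted=0
After char 2 ('h'=33): chars_in_quartet=3 acc=0x3F21 bytes_emitted=0
After char 3 ('f'=31): chars_in_quartet=4 acc=0xFC85F -> emit 0F C8 5F, reset; bytes_emitted=3
After char 4 ('y'=50): chars_in_quartet=1 acc=0x32 bytes_emitted=3
After char 5 ('S'=18): chars_in_quartet=2 acc=0xC92 bytes_emitted=3
After char 6 ('k'=36): chars_in_quartet=3 acc=0x324A4 bytes_emitted=3
Padding '=': partial quartet acc=0x324A4 -> emit C9 29; bytes_emitted=5

Answer: 0F C8 5F C9 29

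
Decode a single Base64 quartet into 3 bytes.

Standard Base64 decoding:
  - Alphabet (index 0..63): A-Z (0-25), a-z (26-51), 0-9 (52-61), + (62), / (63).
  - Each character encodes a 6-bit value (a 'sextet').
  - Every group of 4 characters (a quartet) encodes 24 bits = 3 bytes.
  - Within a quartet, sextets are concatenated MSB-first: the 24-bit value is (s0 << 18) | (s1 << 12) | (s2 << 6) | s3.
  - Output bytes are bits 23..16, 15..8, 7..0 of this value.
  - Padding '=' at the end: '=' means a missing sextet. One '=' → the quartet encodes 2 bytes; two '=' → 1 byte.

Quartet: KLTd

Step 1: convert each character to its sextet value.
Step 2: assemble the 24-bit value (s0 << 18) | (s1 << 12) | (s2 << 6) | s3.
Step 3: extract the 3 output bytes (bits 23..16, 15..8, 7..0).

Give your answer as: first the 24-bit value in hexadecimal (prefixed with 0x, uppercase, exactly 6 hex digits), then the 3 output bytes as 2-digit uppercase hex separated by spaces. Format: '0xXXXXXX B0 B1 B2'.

Sextets: K=10, L=11, T=19, d=29
24-bit: (10<<18) | (11<<12) | (19<<6) | 29
      = 0x280000 | 0x00B000 | 0x0004C0 | 0x00001D
      = 0x28B4DD
Bytes: (v>>16)&0xFF=28, (v>>8)&0xFF=B4, v&0xFF=DD

Answer: 0x28B4DD 28 B4 DD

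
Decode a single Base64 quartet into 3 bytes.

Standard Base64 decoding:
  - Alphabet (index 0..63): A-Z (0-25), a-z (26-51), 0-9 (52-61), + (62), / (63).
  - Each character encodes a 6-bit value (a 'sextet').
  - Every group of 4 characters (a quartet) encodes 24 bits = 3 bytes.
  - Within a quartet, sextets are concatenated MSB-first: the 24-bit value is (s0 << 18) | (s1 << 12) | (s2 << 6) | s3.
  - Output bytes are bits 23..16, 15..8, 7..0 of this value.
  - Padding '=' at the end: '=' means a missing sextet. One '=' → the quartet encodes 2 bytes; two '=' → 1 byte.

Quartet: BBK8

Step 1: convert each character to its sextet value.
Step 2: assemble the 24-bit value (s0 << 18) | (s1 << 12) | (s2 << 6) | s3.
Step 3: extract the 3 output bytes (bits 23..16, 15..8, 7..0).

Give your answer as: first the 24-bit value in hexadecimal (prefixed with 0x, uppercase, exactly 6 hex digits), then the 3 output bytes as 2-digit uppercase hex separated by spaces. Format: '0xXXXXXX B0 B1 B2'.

Sextets: B=1, B=1, K=10, 8=60
24-bit: (1<<18) | (1<<12) | (10<<6) | 60
      = 0x040000 | 0x001000 | 0x000280 | 0x00003C
      = 0x0412BC
Bytes: (v>>16)&0xFF=04, (v>>8)&0xFF=12, v&0xFF=BC

Answer: 0x0412BC 04 12 BC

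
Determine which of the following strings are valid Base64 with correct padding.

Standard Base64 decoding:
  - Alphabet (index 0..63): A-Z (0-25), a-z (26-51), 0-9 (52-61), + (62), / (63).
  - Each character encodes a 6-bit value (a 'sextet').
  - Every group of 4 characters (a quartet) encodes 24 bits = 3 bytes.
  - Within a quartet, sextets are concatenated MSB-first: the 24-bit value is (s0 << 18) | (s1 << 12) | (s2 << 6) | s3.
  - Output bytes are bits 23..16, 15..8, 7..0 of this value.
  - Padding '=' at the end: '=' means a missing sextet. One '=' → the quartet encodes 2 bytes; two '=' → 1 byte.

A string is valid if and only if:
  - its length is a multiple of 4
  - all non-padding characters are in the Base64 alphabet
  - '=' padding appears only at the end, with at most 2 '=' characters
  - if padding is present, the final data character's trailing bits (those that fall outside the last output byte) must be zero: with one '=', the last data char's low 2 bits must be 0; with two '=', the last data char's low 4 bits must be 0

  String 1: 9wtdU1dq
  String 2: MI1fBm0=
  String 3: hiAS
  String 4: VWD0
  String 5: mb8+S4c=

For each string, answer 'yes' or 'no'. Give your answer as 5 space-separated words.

Answer: yes yes yes yes yes

Derivation:
String 1: '9wtdU1dq' → valid
String 2: 'MI1fBm0=' → valid
String 3: 'hiAS' → valid
String 4: 'VWD0' → valid
String 5: 'mb8+S4c=' → valid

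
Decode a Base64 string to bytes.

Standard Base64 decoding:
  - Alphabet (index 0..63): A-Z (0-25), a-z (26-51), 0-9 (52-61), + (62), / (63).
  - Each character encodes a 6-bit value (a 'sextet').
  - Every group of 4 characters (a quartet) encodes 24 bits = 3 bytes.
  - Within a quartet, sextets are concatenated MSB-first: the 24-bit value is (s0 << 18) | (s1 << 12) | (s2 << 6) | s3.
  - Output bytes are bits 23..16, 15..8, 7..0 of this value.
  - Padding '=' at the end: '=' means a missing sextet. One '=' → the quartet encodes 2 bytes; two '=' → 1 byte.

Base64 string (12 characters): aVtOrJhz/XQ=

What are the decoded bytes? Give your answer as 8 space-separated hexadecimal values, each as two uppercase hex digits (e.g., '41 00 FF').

Answer: 69 5B 4E AC 98 73 FD 74

Derivation:
After char 0 ('a'=26): chars_in_quartet=1 acc=0x1A bytes_emitted=0
After char 1 ('V'=21): chars_in_quartet=2 acc=0x695 bytes_emitted=0
After char 2 ('t'=45): chars_in_quartet=3 acc=0x1A56D bytes_emitted=0
After char 3 ('O'=14): chars_in_quartet=4 acc=0x695B4E -> emit 69 5B 4E, reset; bytes_emitted=3
After char 4 ('r'=43): chars_in_quartet=1 acc=0x2B bytes_emitted=3
After char 5 ('J'=9): chars_in_quartet=2 acc=0xAC9 bytes_emitted=3
After char 6 ('h'=33): chars_in_quartet=3 acc=0x2B261 bytes_emitted=3
After char 7 ('z'=51): chars_in_quartet=4 acc=0xAC9873 -> emit AC 98 73, reset; bytes_emitted=6
After char 8 ('/'=63): chars_in_quartet=1 acc=0x3F bytes_emitted=6
After char 9 ('X'=23): chars_in_quartet=2 acc=0xFD7 bytes_emitted=6
After char 10 ('Q'=16): chars_in_quartet=3 acc=0x3F5D0 bytes_emitted=6
Padding '=': partial quartet acc=0x3F5D0 -> emit FD 74; bytes_emitted=8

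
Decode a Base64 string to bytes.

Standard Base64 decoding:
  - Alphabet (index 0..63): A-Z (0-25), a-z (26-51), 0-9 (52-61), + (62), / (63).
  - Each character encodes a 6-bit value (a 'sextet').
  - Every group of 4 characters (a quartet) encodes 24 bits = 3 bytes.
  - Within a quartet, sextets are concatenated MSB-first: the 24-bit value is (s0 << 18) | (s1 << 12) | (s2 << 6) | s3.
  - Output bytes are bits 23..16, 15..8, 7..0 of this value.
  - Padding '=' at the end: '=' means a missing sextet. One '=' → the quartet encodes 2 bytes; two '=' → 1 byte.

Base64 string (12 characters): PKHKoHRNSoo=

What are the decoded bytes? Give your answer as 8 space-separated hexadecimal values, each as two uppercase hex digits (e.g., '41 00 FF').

Answer: 3C A1 CA A0 74 4D 4A 8A

Derivation:
After char 0 ('P'=15): chars_in_quartet=1 acc=0xF bytes_emitted=0
After char 1 ('K'=10): chars_in_quartet=2 acc=0x3CA bytes_emitted=0
After char 2 ('H'=7): chars_in_quartet=3 acc=0xF287 bytes_emitted=0
After char 3 ('K'=10): chars_in_quartet=4 acc=0x3CA1CA -> emit 3C A1 CA, reset; bytes_emitted=3
After char 4 ('o'=40): chars_in_quartet=1 acc=0x28 bytes_emitted=3
After char 5 ('H'=7): chars_in_quartet=2 acc=0xA07 bytes_emitted=3
After char 6 ('R'=17): chars_in_quartet=3 acc=0x281D1 bytes_emitted=3
After char 7 ('N'=13): chars_in_quartet=4 acc=0xA0744D -> emit A0 74 4D, reset; bytes_emitted=6
After char 8 ('S'=18): chars_in_quartet=1 acc=0x12 bytes_emitted=6
After char 9 ('o'=40): chars_in_quartet=2 acc=0x4A8 bytes_emitted=6
After char 10 ('o'=40): chars_in_quartet=3 acc=0x12A28 bytes_emitted=6
Padding '=': partial quartet acc=0x12A28 -> emit 4A 8A; bytes_emitted=8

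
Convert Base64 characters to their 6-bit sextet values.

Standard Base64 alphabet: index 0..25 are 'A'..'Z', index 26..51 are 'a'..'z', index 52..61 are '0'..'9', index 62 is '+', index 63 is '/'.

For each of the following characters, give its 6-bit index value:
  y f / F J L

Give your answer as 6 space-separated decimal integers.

Answer: 50 31 63 5 9 11

Derivation:
'y': a..z range, 26 + ord('y') − ord('a') = 50
'f': a..z range, 26 + ord('f') − ord('a') = 31
'/': index 63
'F': A..Z range, ord('F') − ord('A') = 5
'J': A..Z range, ord('J') − ord('A') = 9
'L': A..Z range, ord('L') − ord('A') = 11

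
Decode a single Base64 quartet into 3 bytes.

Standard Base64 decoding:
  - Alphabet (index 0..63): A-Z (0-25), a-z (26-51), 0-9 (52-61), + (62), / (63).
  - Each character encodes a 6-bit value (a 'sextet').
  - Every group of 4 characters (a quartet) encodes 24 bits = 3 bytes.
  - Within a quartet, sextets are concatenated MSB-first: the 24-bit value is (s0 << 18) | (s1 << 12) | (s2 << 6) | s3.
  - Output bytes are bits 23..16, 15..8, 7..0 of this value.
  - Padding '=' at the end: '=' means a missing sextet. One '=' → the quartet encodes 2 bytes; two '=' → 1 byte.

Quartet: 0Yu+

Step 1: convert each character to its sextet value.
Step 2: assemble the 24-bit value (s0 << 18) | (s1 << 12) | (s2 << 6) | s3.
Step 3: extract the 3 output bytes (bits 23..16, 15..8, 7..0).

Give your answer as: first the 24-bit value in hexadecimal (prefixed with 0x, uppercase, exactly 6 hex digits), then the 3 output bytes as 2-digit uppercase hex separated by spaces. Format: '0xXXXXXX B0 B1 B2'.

Answer: 0xD18BBE D1 8B BE

Derivation:
Sextets: 0=52, Y=24, u=46, +=62
24-bit: (52<<18) | (24<<12) | (46<<6) | 62
      = 0xD00000 | 0x018000 | 0x000B80 | 0x00003E
      = 0xD18BBE
Bytes: (v>>16)&0xFF=D1, (v>>8)&0xFF=8B, v&0xFF=BE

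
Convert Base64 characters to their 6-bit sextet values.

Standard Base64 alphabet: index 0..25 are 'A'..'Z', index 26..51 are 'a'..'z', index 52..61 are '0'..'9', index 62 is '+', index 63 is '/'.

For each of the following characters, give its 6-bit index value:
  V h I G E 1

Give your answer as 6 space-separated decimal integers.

'V': A..Z range, ord('V') − ord('A') = 21
'h': a..z range, 26 + ord('h') − ord('a') = 33
'I': A..Z range, ord('I') − ord('A') = 8
'G': A..Z range, ord('G') − ord('A') = 6
'E': A..Z range, ord('E') − ord('A') = 4
'1': 0..9 range, 52 + ord('1') − ord('0') = 53

Answer: 21 33 8 6 4 53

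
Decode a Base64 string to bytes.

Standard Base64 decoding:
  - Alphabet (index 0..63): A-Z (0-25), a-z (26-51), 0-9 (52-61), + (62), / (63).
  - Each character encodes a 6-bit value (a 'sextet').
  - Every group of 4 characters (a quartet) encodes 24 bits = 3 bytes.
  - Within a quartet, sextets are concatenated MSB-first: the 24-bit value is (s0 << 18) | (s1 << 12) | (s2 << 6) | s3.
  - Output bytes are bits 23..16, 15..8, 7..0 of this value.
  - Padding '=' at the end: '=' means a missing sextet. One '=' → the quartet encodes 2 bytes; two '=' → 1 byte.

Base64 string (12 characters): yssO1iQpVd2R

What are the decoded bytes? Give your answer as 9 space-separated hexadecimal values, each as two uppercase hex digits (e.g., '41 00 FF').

After char 0 ('y'=50): chars_in_quartet=1 acc=0x32 bytes_emitted=0
After char 1 ('s'=44): chars_in_quartet=2 acc=0xCAC bytes_emitted=0
After char 2 ('s'=44): chars_in_quartet=3 acc=0x32B2C bytes_emitted=0
After char 3 ('O'=14): chars_in_quartet=4 acc=0xCACB0E -> emit CA CB 0E, reset; bytes_emitted=3
After char 4 ('1'=53): chars_in_quartet=1 acc=0x35 bytes_emitted=3
After char 5 ('i'=34): chars_in_quartet=2 acc=0xD62 bytes_emitted=3
After char 6 ('Q'=16): chars_in_quartet=3 acc=0x35890 bytes_emitted=3
After char 7 ('p'=41): chars_in_quartet=4 acc=0xD62429 -> emit D6 24 29, reset; bytes_emitted=6
After char 8 ('V'=21): chars_in_quartet=1 acc=0x15 bytes_emitted=6
After char 9 ('d'=29): chars_in_quartet=2 acc=0x55D bytes_emitted=6
After char 10 ('2'=54): chars_in_quartet=3 acc=0x15776 bytes_emitted=6
After char 11 ('R'=17): chars_in_quartet=4 acc=0x55DD91 -> emit 55 DD 91, reset; bytes_emitted=9

Answer: CA CB 0E D6 24 29 55 DD 91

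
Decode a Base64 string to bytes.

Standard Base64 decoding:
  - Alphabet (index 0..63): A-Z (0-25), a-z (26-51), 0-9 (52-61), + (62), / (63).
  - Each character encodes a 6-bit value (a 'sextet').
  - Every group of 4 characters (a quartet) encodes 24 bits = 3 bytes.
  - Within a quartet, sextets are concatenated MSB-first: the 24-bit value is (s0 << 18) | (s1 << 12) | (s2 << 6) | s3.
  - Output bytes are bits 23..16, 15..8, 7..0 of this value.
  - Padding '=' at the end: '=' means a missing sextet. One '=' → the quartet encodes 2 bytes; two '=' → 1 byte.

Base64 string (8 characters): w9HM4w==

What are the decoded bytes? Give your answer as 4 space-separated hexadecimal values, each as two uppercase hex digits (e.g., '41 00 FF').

After char 0 ('w'=48): chars_in_quartet=1 acc=0x30 bytes_emitted=0
After char 1 ('9'=61): chars_in_quartet=2 acc=0xC3D bytes_emitted=0
After char 2 ('H'=7): chars_in_quartet=3 acc=0x30F47 bytes_emitted=0
After char 3 ('M'=12): chars_in_quartet=4 acc=0xC3D1CC -> emit C3 D1 CC, reset; bytes_emitted=3
After char 4 ('4'=56): chars_in_quartet=1 acc=0x38 bytes_emitted=3
After char 5 ('w'=48): chars_in_quartet=2 acc=0xE30 bytes_emitted=3
Padding '==': partial quartet acc=0xE30 -> emit E3; bytes_emitted=4

Answer: C3 D1 CC E3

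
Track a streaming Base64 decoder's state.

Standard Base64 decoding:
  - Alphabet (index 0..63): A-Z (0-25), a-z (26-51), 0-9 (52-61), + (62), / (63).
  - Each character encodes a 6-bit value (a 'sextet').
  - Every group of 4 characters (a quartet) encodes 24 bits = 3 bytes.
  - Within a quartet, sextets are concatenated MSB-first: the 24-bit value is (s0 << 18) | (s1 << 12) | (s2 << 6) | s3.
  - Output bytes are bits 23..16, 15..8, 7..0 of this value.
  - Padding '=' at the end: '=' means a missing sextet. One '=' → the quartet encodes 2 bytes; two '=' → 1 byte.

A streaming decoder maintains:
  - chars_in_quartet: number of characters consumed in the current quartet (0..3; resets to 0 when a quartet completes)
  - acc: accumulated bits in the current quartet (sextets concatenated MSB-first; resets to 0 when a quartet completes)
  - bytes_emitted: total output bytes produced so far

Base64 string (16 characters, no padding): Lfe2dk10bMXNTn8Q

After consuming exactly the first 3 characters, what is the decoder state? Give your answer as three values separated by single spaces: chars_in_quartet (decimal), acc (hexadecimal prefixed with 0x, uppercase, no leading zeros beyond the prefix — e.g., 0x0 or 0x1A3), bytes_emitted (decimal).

After char 0 ('L'=11): chars_in_quartet=1 acc=0xB bytes_emitted=0
After char 1 ('f'=31): chars_in_quartet=2 acc=0x2DF bytes_emitted=0
After char 2 ('e'=30): chars_in_quartet=3 acc=0xB7DE bytes_emitted=0

Answer: 3 0xB7DE 0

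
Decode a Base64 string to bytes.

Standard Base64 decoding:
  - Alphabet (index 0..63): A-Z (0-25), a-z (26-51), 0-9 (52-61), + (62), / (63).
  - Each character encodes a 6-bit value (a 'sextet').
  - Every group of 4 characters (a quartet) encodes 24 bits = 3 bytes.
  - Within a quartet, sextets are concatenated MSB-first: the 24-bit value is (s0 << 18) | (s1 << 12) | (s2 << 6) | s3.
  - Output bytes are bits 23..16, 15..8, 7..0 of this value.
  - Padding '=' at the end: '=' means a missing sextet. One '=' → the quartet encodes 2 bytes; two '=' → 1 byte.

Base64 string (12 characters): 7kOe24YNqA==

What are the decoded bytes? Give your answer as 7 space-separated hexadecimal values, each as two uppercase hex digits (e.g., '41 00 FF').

After char 0 ('7'=59): chars_in_quartet=1 acc=0x3B bytes_emitted=0
After char 1 ('k'=36): chars_in_quartet=2 acc=0xEE4 bytes_emitted=0
After char 2 ('O'=14): chars_in_quartet=3 acc=0x3B90E bytes_emitted=0
After char 3 ('e'=30): chars_in_quartet=4 acc=0xEE439E -> emit EE 43 9E, reset; bytes_emitted=3
After char 4 ('2'=54): chars_in_quartet=1 acc=0x36 bytes_emitted=3
After char 5 ('4'=56): chars_in_quartet=2 acc=0xDB8 bytes_emitted=3
After char 6 ('Y'=24): chars_in_quartet=3 acc=0x36E18 bytes_emitted=3
After char 7 ('N'=13): chars_in_quartet=4 acc=0xDB860D -> emit DB 86 0D, reset; bytes_emitted=6
After char 8 ('q'=42): chars_in_quartet=1 acc=0x2A bytes_emitted=6
After char 9 ('A'=0): chars_in_quartet=2 acc=0xA80 bytes_emitted=6
Padding '==': partial quartet acc=0xA80 -> emit A8; bytes_emitted=7

Answer: EE 43 9E DB 86 0D A8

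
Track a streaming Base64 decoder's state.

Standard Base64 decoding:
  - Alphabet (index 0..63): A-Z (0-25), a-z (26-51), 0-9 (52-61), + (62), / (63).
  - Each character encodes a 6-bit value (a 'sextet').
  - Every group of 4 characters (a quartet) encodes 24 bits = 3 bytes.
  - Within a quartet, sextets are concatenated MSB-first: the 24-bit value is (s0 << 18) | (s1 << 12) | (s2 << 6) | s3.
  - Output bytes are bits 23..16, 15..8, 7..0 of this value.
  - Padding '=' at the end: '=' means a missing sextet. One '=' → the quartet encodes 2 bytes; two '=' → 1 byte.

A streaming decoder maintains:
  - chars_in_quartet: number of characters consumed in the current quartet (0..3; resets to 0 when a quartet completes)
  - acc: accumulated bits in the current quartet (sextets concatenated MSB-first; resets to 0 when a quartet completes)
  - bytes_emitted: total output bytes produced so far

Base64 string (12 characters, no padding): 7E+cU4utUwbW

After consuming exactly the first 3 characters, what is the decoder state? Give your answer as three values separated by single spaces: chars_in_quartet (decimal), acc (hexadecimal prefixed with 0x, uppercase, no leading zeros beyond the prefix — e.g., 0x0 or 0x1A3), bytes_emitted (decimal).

Answer: 3 0x3B13E 0

Derivation:
After char 0 ('7'=59): chars_in_quartet=1 acc=0x3B bytes_emitted=0
After char 1 ('E'=4): chars_in_quartet=2 acc=0xEC4 bytes_emitted=0
After char 2 ('+'=62): chars_in_quartet=3 acc=0x3B13E bytes_emitted=0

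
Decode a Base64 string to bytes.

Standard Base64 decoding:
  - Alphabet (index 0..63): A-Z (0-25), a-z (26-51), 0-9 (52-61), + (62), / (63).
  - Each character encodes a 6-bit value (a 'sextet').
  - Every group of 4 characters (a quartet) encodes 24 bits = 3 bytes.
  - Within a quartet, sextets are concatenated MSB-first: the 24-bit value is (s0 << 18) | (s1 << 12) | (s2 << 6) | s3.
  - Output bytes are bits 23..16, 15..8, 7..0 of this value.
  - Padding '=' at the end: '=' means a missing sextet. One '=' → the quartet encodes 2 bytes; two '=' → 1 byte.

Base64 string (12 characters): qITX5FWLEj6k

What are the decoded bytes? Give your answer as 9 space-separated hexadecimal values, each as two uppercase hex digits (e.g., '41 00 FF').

After char 0 ('q'=42): chars_in_quartet=1 acc=0x2A bytes_emitted=0
After char 1 ('I'=8): chars_in_quartet=2 acc=0xA88 bytes_emitted=0
After char 2 ('T'=19): chars_in_quartet=3 acc=0x2A213 bytes_emitted=0
After char 3 ('X'=23): chars_in_quartet=4 acc=0xA884D7 -> emit A8 84 D7, reset; bytes_emitted=3
After char 4 ('5'=57): chars_in_quartet=1 acc=0x39 bytes_emitted=3
After char 5 ('F'=5): chars_in_quartet=2 acc=0xE45 bytes_emitted=3
After char 6 ('W'=22): chars_in_quartet=3 acc=0x39156 bytes_emitted=3
After char 7 ('L'=11): chars_in_quartet=4 acc=0xE4558B -> emit E4 55 8B, reset; bytes_emitted=6
After char 8 ('E'=4): chars_in_quartet=1 acc=0x4 bytes_emitted=6
After char 9 ('j'=35): chars_in_quartet=2 acc=0x123 bytes_emitted=6
After char 10 ('6'=58): chars_in_quartet=3 acc=0x48FA bytes_emitted=6
After char 11 ('k'=36): chars_in_quartet=4 acc=0x123EA4 -> emit 12 3E A4, reset; bytes_emitted=9

Answer: A8 84 D7 E4 55 8B 12 3E A4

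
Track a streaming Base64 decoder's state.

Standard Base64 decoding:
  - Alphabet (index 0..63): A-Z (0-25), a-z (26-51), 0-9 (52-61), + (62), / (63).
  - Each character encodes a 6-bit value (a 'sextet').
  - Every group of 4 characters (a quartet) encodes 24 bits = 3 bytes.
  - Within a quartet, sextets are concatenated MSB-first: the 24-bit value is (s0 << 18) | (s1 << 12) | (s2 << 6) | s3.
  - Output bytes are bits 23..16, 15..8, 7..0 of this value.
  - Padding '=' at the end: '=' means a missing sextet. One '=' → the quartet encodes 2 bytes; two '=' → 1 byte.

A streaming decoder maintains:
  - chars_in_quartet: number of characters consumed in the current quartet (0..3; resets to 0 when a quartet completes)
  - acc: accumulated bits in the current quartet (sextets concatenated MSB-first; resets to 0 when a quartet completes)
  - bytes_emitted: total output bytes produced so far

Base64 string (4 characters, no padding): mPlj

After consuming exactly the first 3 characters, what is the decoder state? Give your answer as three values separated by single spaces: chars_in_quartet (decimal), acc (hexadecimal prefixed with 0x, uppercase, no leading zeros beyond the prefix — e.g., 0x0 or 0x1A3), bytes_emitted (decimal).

After char 0 ('m'=38): chars_in_quartet=1 acc=0x26 bytes_emitted=0
After char 1 ('P'=15): chars_in_quartet=2 acc=0x98F bytes_emitted=0
After char 2 ('l'=37): chars_in_quartet=3 acc=0x263E5 bytes_emitted=0

Answer: 3 0x263E5 0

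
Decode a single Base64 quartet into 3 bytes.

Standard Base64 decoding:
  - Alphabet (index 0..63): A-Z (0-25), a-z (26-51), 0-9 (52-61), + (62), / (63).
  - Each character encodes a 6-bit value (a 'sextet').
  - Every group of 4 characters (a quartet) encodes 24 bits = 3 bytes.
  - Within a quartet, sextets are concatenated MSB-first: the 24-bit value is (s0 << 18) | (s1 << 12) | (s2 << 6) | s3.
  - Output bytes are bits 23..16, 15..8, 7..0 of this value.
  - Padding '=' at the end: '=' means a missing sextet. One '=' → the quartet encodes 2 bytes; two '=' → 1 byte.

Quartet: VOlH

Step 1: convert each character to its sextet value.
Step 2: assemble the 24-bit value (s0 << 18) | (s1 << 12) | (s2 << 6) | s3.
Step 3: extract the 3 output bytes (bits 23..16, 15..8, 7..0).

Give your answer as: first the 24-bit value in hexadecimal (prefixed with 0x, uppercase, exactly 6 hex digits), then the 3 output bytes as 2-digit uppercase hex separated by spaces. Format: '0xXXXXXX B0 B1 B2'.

Sextets: V=21, O=14, l=37, H=7
24-bit: (21<<18) | (14<<12) | (37<<6) | 7
      = 0x540000 | 0x00E000 | 0x000940 | 0x000007
      = 0x54E947
Bytes: (v>>16)&0xFF=54, (v>>8)&0xFF=E9, v&0xFF=47

Answer: 0x54E947 54 E9 47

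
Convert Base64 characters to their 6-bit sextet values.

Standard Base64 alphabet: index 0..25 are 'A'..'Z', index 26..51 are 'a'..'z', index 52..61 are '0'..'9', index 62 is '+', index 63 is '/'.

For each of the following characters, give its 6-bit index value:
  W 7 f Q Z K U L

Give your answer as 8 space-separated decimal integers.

'W': A..Z range, ord('W') − ord('A') = 22
'7': 0..9 range, 52 + ord('7') − ord('0') = 59
'f': a..z range, 26 + ord('f') − ord('a') = 31
'Q': A..Z range, ord('Q') − ord('A') = 16
'Z': A..Z range, ord('Z') − ord('A') = 25
'K': A..Z range, ord('K') − ord('A') = 10
'U': A..Z range, ord('U') − ord('A') = 20
'L': A..Z range, ord('L') − ord('A') = 11

Answer: 22 59 31 16 25 10 20 11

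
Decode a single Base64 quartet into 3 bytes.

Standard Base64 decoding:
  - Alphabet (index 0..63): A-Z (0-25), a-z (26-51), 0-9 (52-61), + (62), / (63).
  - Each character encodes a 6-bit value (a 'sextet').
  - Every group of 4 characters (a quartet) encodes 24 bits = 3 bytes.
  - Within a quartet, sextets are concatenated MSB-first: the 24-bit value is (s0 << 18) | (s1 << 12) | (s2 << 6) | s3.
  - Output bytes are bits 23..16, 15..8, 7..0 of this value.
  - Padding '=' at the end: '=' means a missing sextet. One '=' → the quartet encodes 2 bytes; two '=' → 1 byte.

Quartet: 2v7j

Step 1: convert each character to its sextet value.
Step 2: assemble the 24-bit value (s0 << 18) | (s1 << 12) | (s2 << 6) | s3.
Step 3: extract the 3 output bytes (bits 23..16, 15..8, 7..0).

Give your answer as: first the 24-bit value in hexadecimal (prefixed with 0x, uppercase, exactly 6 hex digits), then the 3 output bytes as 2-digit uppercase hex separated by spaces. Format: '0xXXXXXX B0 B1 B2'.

Answer: 0xDAFEE3 DA FE E3

Derivation:
Sextets: 2=54, v=47, 7=59, j=35
24-bit: (54<<18) | (47<<12) | (59<<6) | 35
      = 0xD80000 | 0x02F000 | 0x000EC0 | 0x000023
      = 0xDAFEE3
Bytes: (v>>16)&0xFF=DA, (v>>8)&0xFF=FE, v&0xFF=E3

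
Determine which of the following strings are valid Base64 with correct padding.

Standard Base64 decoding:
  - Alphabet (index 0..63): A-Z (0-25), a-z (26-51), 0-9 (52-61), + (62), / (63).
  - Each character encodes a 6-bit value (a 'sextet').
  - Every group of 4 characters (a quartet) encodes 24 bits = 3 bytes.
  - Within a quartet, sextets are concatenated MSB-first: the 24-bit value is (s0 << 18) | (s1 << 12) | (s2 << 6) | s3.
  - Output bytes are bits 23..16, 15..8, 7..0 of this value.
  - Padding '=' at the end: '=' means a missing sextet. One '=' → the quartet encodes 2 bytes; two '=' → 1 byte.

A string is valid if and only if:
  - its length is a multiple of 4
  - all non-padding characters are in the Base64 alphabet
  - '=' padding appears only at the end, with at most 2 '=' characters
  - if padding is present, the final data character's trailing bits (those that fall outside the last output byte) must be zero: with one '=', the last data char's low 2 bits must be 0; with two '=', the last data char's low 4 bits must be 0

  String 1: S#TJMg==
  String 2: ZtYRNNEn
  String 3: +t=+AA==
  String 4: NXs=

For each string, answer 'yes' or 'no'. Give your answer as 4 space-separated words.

Answer: no yes no yes

Derivation:
String 1: 'S#TJMg==' → invalid (bad char(s): ['#'])
String 2: 'ZtYRNNEn' → valid
String 3: '+t=+AA==' → invalid (bad char(s): ['=']; '=' in middle)
String 4: 'NXs=' → valid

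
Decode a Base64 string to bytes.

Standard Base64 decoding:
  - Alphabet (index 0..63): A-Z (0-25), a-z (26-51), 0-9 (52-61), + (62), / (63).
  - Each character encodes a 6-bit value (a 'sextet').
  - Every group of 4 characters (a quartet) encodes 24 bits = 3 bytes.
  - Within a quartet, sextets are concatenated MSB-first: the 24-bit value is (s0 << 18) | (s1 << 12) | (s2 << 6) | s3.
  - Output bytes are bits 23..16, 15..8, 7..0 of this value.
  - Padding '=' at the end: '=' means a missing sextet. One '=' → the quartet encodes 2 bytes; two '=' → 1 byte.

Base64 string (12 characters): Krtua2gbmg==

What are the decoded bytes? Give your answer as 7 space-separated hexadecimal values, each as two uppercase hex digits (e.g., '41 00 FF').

After char 0 ('K'=10): chars_in_quartet=1 acc=0xA bytes_emitted=0
After char 1 ('r'=43): chars_in_quartet=2 acc=0x2AB bytes_emitted=0
After char 2 ('t'=45): chars_in_quartet=3 acc=0xAAED bytes_emitted=0
After char 3 ('u'=46): chars_in_quartet=4 acc=0x2ABB6E -> emit 2A BB 6E, reset; bytes_emitted=3
After char 4 ('a'=26): chars_in_quartet=1 acc=0x1A bytes_emitted=3
After char 5 ('2'=54): chars_in_quartet=2 acc=0x6B6 bytes_emitted=3
After char 6 ('g'=32): chars_in_quartet=3 acc=0x1ADA0 bytes_emitted=3
After char 7 ('b'=27): chars_in_quartet=4 acc=0x6B681B -> emit 6B 68 1B, reset; bytes_emitted=6
After char 8 ('m'=38): chars_in_quartet=1 acc=0x26 bytes_emitted=6
After char 9 ('g'=32): chars_in_quartet=2 acc=0x9A0 bytes_emitted=6
Padding '==': partial quartet acc=0x9A0 -> emit 9A; bytes_emitted=7

Answer: 2A BB 6E 6B 68 1B 9A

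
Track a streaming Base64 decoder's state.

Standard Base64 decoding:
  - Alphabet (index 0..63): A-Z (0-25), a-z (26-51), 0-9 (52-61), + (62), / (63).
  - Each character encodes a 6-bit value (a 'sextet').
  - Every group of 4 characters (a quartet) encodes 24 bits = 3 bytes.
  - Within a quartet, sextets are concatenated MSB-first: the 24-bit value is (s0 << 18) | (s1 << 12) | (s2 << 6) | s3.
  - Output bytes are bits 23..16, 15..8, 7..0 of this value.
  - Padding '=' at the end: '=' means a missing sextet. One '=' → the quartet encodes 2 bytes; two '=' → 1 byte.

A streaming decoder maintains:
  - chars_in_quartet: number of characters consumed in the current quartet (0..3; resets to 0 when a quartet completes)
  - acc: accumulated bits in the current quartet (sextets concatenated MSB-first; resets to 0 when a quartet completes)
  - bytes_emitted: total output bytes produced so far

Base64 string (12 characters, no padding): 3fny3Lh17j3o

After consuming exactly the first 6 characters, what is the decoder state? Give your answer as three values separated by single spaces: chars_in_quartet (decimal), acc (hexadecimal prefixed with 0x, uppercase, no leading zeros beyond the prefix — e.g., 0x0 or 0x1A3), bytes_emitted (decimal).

Answer: 2 0xDCB 3

Derivation:
After char 0 ('3'=55): chars_in_quartet=1 acc=0x37 bytes_emitted=0
After char 1 ('f'=31): chars_in_quartet=2 acc=0xDDF bytes_emitted=0
After char 2 ('n'=39): chars_in_quartet=3 acc=0x377E7 bytes_emitted=0
After char 3 ('y'=50): chars_in_quartet=4 acc=0xDDF9F2 -> emit DD F9 F2, reset; bytes_emitted=3
After char 4 ('3'=55): chars_in_quartet=1 acc=0x37 bytes_emitted=3
After char 5 ('L'=11): chars_in_quartet=2 acc=0xDCB bytes_emitted=3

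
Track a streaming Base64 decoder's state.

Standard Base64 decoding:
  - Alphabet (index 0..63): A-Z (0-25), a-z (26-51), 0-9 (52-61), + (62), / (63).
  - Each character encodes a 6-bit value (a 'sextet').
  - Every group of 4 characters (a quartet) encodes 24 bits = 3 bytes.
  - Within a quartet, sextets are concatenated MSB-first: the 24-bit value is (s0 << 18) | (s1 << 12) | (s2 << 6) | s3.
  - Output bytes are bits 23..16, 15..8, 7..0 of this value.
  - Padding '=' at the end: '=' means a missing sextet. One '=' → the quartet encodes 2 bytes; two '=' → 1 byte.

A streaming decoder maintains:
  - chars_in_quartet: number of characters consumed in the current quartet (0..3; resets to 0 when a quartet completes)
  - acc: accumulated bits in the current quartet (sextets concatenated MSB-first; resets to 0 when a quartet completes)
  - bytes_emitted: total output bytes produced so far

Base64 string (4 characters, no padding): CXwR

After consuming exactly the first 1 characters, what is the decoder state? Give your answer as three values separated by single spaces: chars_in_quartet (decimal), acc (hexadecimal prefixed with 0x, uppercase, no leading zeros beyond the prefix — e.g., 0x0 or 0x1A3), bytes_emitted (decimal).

Answer: 1 0x2 0

Derivation:
After char 0 ('C'=2): chars_in_quartet=1 acc=0x2 bytes_emitted=0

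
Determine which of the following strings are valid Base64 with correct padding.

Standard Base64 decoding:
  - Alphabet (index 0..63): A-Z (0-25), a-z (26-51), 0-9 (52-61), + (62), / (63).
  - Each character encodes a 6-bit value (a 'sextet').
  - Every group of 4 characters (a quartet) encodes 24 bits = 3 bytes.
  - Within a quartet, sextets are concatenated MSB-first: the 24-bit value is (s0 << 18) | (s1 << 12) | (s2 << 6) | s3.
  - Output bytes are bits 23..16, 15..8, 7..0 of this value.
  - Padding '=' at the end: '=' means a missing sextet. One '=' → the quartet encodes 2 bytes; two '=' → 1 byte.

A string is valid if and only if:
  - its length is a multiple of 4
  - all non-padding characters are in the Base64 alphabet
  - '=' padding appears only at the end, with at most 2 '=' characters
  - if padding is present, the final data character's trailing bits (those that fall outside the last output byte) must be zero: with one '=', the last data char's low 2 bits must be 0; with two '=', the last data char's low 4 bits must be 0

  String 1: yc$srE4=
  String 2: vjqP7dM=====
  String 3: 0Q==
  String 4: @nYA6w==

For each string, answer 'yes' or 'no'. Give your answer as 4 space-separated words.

Answer: no no yes no

Derivation:
String 1: 'yc$srE4=' → invalid (bad char(s): ['$'])
String 2: 'vjqP7dM=====' → invalid (5 pad chars (max 2))
String 3: '0Q==' → valid
String 4: '@nYA6w==' → invalid (bad char(s): ['@'])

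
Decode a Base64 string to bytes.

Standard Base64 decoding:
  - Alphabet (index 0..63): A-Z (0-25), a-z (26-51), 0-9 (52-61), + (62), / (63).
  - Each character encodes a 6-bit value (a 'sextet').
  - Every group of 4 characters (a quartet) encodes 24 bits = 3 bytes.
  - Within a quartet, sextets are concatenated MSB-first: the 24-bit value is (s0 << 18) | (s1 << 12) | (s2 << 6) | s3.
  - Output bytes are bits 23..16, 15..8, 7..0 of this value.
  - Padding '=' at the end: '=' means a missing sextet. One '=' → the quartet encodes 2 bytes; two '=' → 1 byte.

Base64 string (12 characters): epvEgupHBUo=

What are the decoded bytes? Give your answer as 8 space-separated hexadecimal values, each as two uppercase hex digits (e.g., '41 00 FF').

After char 0 ('e'=30): chars_in_quartet=1 acc=0x1E bytes_emitted=0
After char 1 ('p'=41): chars_in_quartet=2 acc=0x7A9 bytes_emitted=0
After char 2 ('v'=47): chars_in_quartet=3 acc=0x1EA6F bytes_emitted=0
After char 3 ('E'=4): chars_in_quartet=4 acc=0x7A9BC4 -> emit 7A 9B C4, reset; bytes_emitted=3
After char 4 ('g'=32): chars_in_quartet=1 acc=0x20 bytes_emitted=3
After char 5 ('u'=46): chars_in_quartet=2 acc=0x82E bytes_emitted=3
After char 6 ('p'=41): chars_in_quartet=3 acc=0x20BA9 bytes_emitted=3
After char 7 ('H'=7): chars_in_quartet=4 acc=0x82EA47 -> emit 82 EA 47, reset; bytes_emitted=6
After char 8 ('B'=1): chars_in_quartet=1 acc=0x1 bytes_emitted=6
After char 9 ('U'=20): chars_in_quartet=2 acc=0x54 bytes_emitted=6
After char 10 ('o'=40): chars_in_quartet=3 acc=0x1528 bytes_emitted=6
Padding '=': partial quartet acc=0x1528 -> emit 05 4A; bytes_emitted=8

Answer: 7A 9B C4 82 EA 47 05 4A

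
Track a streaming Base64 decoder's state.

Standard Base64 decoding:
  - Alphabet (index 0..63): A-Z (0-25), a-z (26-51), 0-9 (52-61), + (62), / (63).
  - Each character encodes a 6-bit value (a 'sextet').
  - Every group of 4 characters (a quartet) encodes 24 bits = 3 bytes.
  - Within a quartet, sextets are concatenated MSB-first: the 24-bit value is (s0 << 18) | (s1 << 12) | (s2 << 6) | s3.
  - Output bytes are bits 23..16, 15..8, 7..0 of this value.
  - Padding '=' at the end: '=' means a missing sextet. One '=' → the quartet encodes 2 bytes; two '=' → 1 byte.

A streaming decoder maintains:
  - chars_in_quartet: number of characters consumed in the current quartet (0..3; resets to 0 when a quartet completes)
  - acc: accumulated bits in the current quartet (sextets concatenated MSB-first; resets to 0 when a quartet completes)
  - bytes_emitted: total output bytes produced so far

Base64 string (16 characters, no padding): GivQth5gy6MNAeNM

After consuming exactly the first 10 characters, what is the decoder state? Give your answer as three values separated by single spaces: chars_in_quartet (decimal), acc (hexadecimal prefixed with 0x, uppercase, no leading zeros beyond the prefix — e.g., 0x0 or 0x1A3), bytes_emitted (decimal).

After char 0 ('G'=6): chars_in_quartet=1 acc=0x6 bytes_emitted=0
After char 1 ('i'=34): chars_in_quartet=2 acc=0x1A2 bytes_emitted=0
After char 2 ('v'=47): chars_in_quartet=3 acc=0x68AF bytes_emitted=0
After char 3 ('Q'=16): chars_in_quartet=4 acc=0x1A2BD0 -> emit 1A 2B D0, reset; bytes_emitted=3
After char 4 ('t'=45): chars_in_quartet=1 acc=0x2D bytes_emitted=3
After char 5 ('h'=33): chars_in_quartet=2 acc=0xB61 bytes_emitted=3
After char 6 ('5'=57): chars_in_quartet=3 acc=0x2D879 bytes_emitted=3
After char 7 ('g'=32): chars_in_quartet=4 acc=0xB61E60 -> emit B6 1E 60, reset; bytes_emitted=6
After char 8 ('y'=50): chars_in_quartet=1 acc=0x32 bytes_emitted=6
After char 9 ('6'=58): chars_in_quartet=2 acc=0xCBA bytes_emitted=6

Answer: 2 0xCBA 6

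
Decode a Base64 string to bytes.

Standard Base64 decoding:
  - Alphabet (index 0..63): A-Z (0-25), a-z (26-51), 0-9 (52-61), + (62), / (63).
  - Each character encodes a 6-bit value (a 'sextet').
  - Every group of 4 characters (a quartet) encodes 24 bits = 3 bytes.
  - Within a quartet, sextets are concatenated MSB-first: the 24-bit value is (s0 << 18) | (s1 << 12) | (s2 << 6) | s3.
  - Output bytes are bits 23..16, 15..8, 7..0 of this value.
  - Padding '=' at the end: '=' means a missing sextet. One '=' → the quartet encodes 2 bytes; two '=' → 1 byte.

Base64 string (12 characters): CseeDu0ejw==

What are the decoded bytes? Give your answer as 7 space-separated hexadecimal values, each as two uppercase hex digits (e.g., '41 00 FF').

After char 0 ('C'=2): chars_in_quartet=1 acc=0x2 bytes_emitted=0
After char 1 ('s'=44): chars_in_quartet=2 acc=0xAC bytes_emitted=0
After char 2 ('e'=30): chars_in_quartet=3 acc=0x2B1E bytes_emitted=0
After char 3 ('e'=30): chars_in_quartet=4 acc=0xAC79E -> emit 0A C7 9E, reset; bytes_emitted=3
After char 4 ('D'=3): chars_in_quartet=1 acc=0x3 bytes_emitted=3
After char 5 ('u'=46): chars_in_quartet=2 acc=0xEE bytes_emitted=3
After char 6 ('0'=52): chars_in_quartet=3 acc=0x3BB4 bytes_emitted=3
After char 7 ('e'=30): chars_in_quartet=4 acc=0xEED1E -> emit 0E ED 1E, reset; bytes_emitted=6
After char 8 ('j'=35): chars_in_quartet=1 acc=0x23 bytes_emitted=6
After char 9 ('w'=48): chars_in_quartet=2 acc=0x8F0 bytes_emitted=6
Padding '==': partial quartet acc=0x8F0 -> emit 8F; bytes_emitted=7

Answer: 0A C7 9E 0E ED 1E 8F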